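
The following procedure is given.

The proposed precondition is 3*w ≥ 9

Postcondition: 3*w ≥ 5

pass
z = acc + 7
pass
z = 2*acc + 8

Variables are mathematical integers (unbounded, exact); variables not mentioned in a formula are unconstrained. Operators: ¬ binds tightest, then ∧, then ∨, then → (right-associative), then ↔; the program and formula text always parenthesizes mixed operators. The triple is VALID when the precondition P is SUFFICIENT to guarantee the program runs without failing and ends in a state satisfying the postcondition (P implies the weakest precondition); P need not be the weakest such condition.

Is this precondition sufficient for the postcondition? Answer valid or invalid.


Working backward. After the program, 3*w ≥ 5 must hold.
Before z := 2*acc + 8: 3*w ≥ 5
Before skip: 3*w ≥ 5
Before z := acc + 7: 3*w ≥ 5
Before skip: 3*w ≥ 5
The weakest precondition is 3*w ≥ 5.
Check whether 3*w ≥ 9 implies it.
Every state satisfying the precondition satisfies the weakest precondition: the implication holds.
Answer: valid


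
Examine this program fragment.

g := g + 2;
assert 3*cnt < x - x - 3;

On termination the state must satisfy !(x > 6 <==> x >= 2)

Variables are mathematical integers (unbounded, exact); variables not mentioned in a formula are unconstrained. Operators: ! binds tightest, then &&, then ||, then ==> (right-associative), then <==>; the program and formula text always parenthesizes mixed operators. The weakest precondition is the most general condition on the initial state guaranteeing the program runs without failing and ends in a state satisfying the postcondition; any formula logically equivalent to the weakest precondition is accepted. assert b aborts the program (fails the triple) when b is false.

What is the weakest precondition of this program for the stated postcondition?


Working backward. After the program, !(x > 6 <==> x >= 2) must hold.
Before assert 3*cnt < x - x - 3: 3*cnt < -3 && (!(x > 6 <==> x >= 2))
Before g := g + 2: 3*cnt < -3 && (!(x > 6 <==> x >= 2))
Answer: WP = 3*cnt < -3 && (!(x > 6 <==> x >= 2))


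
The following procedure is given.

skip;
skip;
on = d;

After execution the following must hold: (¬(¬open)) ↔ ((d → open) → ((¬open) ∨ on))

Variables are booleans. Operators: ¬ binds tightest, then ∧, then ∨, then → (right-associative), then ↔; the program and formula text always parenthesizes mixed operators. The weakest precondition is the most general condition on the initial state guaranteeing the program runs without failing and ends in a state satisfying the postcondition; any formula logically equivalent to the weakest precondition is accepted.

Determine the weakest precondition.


Working backward. After the program, the postcondition (¬(¬open)) ↔ ((d → open) → ((¬open) ∨ on)) must hold; in canonical form it is open ↔ ((d → open) → ((¬open) ∨ on)).
Before on := d: open ↔ ((d → open) → ((¬open) ∨ d))
Before skip: open ↔ ((d → open) → ((¬open) ∨ d))
Before skip: open ↔ ((d → open) → ((¬open) ∨ d))
Answer: WP = open ↔ ((d → open) → ((¬open) ∨ d))


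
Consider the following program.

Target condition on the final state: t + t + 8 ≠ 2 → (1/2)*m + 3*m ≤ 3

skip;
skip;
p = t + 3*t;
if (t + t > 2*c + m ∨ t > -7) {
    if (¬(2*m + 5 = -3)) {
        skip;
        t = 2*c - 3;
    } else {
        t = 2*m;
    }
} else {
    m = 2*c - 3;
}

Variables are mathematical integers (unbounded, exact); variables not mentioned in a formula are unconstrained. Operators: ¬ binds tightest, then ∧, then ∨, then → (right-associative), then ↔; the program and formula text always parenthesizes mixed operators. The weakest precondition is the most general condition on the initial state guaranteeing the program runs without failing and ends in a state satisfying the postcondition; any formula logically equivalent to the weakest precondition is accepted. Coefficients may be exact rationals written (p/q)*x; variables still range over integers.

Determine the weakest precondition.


Working backward. After the program, the postcondition t + t + 8 ≠ 2 → (1/2)*m + 3*m ≤ 3 must hold; in canonical form it is 2*t ≠ -6 → (7/2)*m ≤ 3.
Then branch requires ((¬(2*m = -8)) → (4*c ≠ 0 → (7/2)*m ≤ 3)) ∧ (2*m = -8 → (4*m ≠ -6 → (7/2)*m ≤ 3)); else branch requires 2*t ≠ -6 → 7*c ≤ 27/2.
Before the if: ((2*t > 2*c + m ∨ t > -7) → (((¬(2*m = -8)) → (4*c ≠ 0 → (7/2)*m ≤ 3)) ∧ (2*m = -8 → (4*m ≠ -6 → (7/2)*m ≤ 3)))) ∧ ((¬(2*t > 2*c + m ∨ t > -7)) → (2*t ≠ -6 → 7*c ≤ 27/2))
Before p := t + 3*t: ((2*t > 2*c + m ∨ t > -7) → (((¬(2*m = -8)) → (4*c ≠ 0 → (7/2)*m ≤ 3)) ∧ (2*m = -8 → (4*m ≠ -6 → (7/2)*m ≤ 3)))) ∧ ((¬(2*t > 2*c + m ∨ t > -7)) → (2*t ≠ -6 → 7*c ≤ 27/2))
Before skip: ((2*t > 2*c + m ∨ t > -7) → (((¬(2*m = -8)) → (4*c ≠ 0 → (7/2)*m ≤ 3)) ∧ (2*m = -8 → (4*m ≠ -6 → (7/2)*m ≤ 3)))) ∧ ((¬(2*t > 2*c + m ∨ t > -7)) → (2*t ≠ -6 → 7*c ≤ 27/2))
Before skip: ((2*t > 2*c + m ∨ t > -7) → (((¬(2*m = -8)) → (4*c ≠ 0 → (7/2)*m ≤ 3)) ∧ (2*m = -8 → (4*m ≠ -6 → (7/2)*m ≤ 3)))) ∧ ((¬(2*t > 2*c + m ∨ t > -7)) → (2*t ≠ -6 → 7*c ≤ 27/2))
Answer: WP = ((2*t > 2*c + m ∨ t > -7) → (((¬(2*m = -8)) → (4*c ≠ 0 → (7/2)*m ≤ 3)) ∧ (2*m = -8 → (4*m ≠ -6 → (7/2)*m ≤ 3)))) ∧ ((¬(2*t > 2*c + m ∨ t > -7)) → (2*t ≠ -6 → 7*c ≤ 27/2))


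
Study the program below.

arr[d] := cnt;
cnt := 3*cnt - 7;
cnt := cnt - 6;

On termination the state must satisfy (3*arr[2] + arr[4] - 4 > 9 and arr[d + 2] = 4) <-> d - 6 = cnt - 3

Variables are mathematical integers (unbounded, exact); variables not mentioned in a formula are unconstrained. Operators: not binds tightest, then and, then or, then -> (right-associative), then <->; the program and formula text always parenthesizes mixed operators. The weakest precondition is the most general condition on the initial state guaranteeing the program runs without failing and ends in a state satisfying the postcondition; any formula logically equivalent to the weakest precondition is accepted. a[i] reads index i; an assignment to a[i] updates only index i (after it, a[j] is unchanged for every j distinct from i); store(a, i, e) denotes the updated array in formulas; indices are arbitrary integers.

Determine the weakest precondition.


Working backward. After the program, the postcondition (3*arr[2] + arr[4] - 4 > 9 and arr[d + 2] = 4) <-> d - 6 = cnt - 3 must hold; in canonical form it is (3*arr[2] + arr[4] > 13 and arr[d + 2] = 4) <-> d = cnt + 3.
Before cnt := cnt - 6: (3*arr[2] + arr[4] > 13 and arr[d + 2] = 4) <-> d = cnt - 3
Before cnt := 3*cnt - 7: (3*arr[2] + arr[4] > 13 and arr[d + 2] = 4) <-> d = 3*cnt - 10
Before arr[d] := cnt: (3*store(arr, d, cnt)[2] + store(arr, d, cnt)[4] > 13 and store(arr, d, cnt)[d + 2] = 4) <-> d = 3*cnt - 10
Answer: WP = (3*store(arr, d, cnt)[2] + store(arr, d, cnt)[4] > 13 and store(arr, d, cnt)[d + 2] = 4) <-> d = 3*cnt - 10


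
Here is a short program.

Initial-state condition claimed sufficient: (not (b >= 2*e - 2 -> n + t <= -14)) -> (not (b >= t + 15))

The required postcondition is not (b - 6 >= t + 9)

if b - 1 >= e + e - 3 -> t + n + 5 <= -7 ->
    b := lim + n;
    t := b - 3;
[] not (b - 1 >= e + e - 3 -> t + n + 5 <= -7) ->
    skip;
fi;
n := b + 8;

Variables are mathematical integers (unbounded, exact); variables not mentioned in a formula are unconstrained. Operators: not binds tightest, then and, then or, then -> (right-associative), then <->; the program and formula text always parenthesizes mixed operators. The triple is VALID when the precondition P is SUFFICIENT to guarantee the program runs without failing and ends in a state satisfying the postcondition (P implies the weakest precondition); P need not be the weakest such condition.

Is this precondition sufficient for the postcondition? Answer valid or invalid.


Working backward. After the program, the postcondition not (b - 6 >= t + 9) must hold; in canonical form it is not (b >= t + 15).
Before n := b + 8: not (b >= t + 15)
Then branch requires true; else branch requires not (b >= t + 15).
Before the if: (not (b >= 2*e - 2 -> n + t <= -12)) -> (not (b >= t + 15))
The weakest precondition is (not (b >= 2*e - 2 -> n + t <= -12)) -> (not (b >= t + 15)).
Check whether (not (b >= 2*e - 2 -> n + t <= -14)) -> (not (b >= t + 15)) implies it.
Every state satisfying the precondition satisfies the weakest precondition: the implication holds.
Answer: valid


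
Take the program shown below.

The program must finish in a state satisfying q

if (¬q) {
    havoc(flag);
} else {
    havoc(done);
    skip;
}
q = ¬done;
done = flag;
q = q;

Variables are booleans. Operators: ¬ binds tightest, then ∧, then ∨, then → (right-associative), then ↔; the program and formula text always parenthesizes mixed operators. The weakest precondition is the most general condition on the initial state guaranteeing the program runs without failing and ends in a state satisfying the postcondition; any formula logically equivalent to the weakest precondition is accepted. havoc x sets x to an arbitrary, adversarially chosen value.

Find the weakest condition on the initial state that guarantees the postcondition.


Working backward. After the program, q must hold.
Before q := q: q
Before done := flag: q
Before q := ¬done: ¬done
Then branch requires ¬done; else branch requires false.
Before the if: ((¬q) → (¬done)) ∧ (¬q)
Answer: WP = ((¬q) → (¬done)) ∧ (¬q)


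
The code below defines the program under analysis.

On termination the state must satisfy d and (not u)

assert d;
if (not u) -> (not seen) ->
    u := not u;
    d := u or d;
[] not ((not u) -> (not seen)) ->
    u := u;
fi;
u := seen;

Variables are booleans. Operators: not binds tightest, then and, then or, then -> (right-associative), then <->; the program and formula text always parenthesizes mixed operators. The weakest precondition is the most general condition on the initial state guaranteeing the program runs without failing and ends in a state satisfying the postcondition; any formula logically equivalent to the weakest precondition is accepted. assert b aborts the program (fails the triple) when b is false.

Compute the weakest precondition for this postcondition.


Working backward. After the program, d and (not u) must hold.
Before u := seen: d and (not seen)
Then branch requires ((not u) or d) and (not seen); else branch requires d and (not seen).
Before the if: (((not u) -> (not seen)) -> (((not u) or d) and (not seen))) and ((not ((not u) -> (not seen))) -> (d and (not seen)))
Before assert d: d and (((not u) -> (not seen)) -> (((not u) or d) and (not seen))) and ((not ((not u) -> (not seen))) -> (d and (not seen)))
Answer: WP = d and (((not u) -> (not seen)) -> (((not u) or d) and (not seen))) and ((not ((not u) -> (not seen))) -> (d and (not seen)))


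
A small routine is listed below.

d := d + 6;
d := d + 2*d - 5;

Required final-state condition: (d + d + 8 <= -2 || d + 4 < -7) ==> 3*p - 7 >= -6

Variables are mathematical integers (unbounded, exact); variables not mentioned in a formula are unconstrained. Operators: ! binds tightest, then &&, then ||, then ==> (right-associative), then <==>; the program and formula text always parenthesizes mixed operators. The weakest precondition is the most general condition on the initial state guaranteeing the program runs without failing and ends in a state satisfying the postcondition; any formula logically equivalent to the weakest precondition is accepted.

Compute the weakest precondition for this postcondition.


Working backward. After the program, the postcondition (d + d + 8 <= -2 || d + 4 < -7) ==> 3*p - 7 >= -6 must hold; in canonical form it is (2*d <= -10 || d < -11) ==> 3*p >= 1.
Before d := d + 2*d - 5: (6*d <= 0 || 3*d < -6) ==> 3*p >= 1
Before d := d + 6: (6*d <= -36 || 3*d < -24) ==> 3*p >= 1
Answer: WP = (6*d <= -36 || 3*d < -24) ==> 3*p >= 1


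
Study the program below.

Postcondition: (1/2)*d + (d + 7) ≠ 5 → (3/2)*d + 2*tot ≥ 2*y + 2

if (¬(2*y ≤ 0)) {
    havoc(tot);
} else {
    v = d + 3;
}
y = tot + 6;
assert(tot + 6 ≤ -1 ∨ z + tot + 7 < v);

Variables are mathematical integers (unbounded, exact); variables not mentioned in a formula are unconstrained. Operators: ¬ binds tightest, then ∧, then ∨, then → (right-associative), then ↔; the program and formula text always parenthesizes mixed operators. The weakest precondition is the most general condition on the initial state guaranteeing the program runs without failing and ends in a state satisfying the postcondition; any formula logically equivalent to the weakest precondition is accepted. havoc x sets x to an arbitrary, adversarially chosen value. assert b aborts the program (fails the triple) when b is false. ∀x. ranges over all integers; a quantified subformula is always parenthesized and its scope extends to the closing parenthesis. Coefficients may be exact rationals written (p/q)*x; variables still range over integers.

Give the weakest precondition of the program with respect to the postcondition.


Working backward. After the program, the postcondition (1/2)*d + (d + 7) ≠ 5 → (3/2)*d + 2*tot ≥ 2*y + 2 must hold; in canonical form it is (3/2)*d ≠ -2 → (3/2)*d + 2*tot ≥ 2*y + 2.
Before assert tot + 6 ≤ -1 ∨ z + tot + 7 < v: (tot ≤ -7 ∨ tot + z < v - 7) ∧ ((3/2)*d ≠ -2 → (3/2)*d + 2*tot ≥ 2*y + 2)
Before y := tot + 6: (tot ≤ -7 ∨ tot + z < v - 7) ∧ ((3/2)*d ≠ -2 → (3/2)*d ≥ 14)
Then branch requires ∀tot_1. ((tot_1 ≤ -7 ∨ tot_1 + z < v - 7) ∧ ((3/2)*d ≠ -2 → (3/2)*d ≥ 14)); else branch requires (tot ≤ -7 ∨ tot + z < d - 4) ∧ ((3/2)*d ≠ -2 → (3/2)*d ≥ 14).
Before the if: ((¬(2*y ≤ 0)) → (∀tot_1. ((tot_1 ≤ -7 ∨ tot_1 + z < v - 7) ∧ ((3/2)*d ≠ -2 → (3/2)*d ≥ 14)))) ∧ (2*y ≤ 0 → ((tot ≤ -7 ∨ tot + z < d - 4) ∧ ((3/2)*d ≠ -2 → (3/2)*d ≥ 14)))
Answer: WP = ((¬(2*y ≤ 0)) → (∀tot_1. ((tot_1 ≤ -7 ∨ tot_1 + z < v - 7) ∧ ((3/2)*d ≠ -2 → (3/2)*d ≥ 14)))) ∧ (2*y ≤ 0 → ((tot ≤ -7 ∨ tot + z < d - 4) ∧ ((3/2)*d ≠ -2 → (3/2)*d ≥ 14)))


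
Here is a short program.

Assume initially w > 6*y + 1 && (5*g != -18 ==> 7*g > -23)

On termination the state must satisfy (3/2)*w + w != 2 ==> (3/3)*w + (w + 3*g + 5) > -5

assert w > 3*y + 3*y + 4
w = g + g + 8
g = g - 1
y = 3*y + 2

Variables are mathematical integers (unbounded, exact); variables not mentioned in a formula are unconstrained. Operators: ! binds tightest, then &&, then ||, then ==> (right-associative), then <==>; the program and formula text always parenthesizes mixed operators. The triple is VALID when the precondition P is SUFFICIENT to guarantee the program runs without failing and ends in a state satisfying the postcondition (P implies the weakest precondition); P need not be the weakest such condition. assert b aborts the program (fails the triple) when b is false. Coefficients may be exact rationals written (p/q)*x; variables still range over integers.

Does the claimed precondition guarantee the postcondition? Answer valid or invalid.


Working backward. After the program, the postcondition (3/2)*w + w != 2 ==> (3/3)*w + (w + 3*g + 5) > -5 must hold; in canonical form it is (5/2)*w != 2 ==> 3*g + 2*w > -10.
Before y := 3*y + 2: (5/2)*w != 2 ==> 3*g + 2*w > -10
Before g := g - 1: (5/2)*w != 2 ==> 3*g + 2*w > -7
Before w := g + g + 8: 5*g != -18 ==> 7*g > -23
Before assert w > 3*y + 3*y + 4: w > 6*y + 4 && (5*g != -18 ==> 7*g > -23)
The weakest precondition is w > 6*y + 4 && (5*g != -18 ==> 7*g > -23).
Check whether w > 6*y + 1 && (5*g != -18 ==> 7*g > -23) implies it.
Countermodel: at the initial state g = -3, w = 2, y = 0, the precondition holds but the weakest precondition fails.
Answer: invalid


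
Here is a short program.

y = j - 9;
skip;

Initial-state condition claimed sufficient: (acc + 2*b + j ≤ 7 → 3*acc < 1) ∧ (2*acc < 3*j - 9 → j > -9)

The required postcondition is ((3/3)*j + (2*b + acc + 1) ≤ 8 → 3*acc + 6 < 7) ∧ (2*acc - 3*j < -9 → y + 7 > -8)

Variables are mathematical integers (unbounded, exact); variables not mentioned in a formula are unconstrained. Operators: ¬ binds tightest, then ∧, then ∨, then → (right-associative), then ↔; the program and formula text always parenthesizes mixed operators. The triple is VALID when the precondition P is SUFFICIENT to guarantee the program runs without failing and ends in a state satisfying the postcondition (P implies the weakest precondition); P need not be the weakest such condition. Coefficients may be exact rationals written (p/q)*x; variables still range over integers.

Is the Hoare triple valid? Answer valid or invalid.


Working backward. After the program, the postcondition ((3/3)*j + (2*b + acc + 1) ≤ 8 → 3*acc + 6 < 7) ∧ (2*acc - 3*j < -9 → y + 7 > -8) must hold; in canonical form it is (acc + 2*b + j ≤ 7 → 3*acc < 1) ∧ (2*acc < 3*j - 9 → y > -15).
Before skip: (acc + 2*b + j ≤ 7 → 3*acc < 1) ∧ (2*acc < 3*j - 9 → y > -15)
Before y := j - 9: (acc + 2*b + j ≤ 7 → 3*acc < 1) ∧ (2*acc < 3*j - 9 → j > -6)
The weakest precondition is (acc + 2*b + j ≤ 7 → 3*acc < 1) ∧ (2*acc < 3*j - 9 → j > -6).
Check whether (acc + 2*b + j ≤ 7 → 3*acc < 1) ∧ (2*acc < 3*j - 9 → j > -9) implies it.
Countermodel: at the initial state acc = -14, b = 14, j = -6, the precondition holds but the weakest precondition fails.
Answer: invalid


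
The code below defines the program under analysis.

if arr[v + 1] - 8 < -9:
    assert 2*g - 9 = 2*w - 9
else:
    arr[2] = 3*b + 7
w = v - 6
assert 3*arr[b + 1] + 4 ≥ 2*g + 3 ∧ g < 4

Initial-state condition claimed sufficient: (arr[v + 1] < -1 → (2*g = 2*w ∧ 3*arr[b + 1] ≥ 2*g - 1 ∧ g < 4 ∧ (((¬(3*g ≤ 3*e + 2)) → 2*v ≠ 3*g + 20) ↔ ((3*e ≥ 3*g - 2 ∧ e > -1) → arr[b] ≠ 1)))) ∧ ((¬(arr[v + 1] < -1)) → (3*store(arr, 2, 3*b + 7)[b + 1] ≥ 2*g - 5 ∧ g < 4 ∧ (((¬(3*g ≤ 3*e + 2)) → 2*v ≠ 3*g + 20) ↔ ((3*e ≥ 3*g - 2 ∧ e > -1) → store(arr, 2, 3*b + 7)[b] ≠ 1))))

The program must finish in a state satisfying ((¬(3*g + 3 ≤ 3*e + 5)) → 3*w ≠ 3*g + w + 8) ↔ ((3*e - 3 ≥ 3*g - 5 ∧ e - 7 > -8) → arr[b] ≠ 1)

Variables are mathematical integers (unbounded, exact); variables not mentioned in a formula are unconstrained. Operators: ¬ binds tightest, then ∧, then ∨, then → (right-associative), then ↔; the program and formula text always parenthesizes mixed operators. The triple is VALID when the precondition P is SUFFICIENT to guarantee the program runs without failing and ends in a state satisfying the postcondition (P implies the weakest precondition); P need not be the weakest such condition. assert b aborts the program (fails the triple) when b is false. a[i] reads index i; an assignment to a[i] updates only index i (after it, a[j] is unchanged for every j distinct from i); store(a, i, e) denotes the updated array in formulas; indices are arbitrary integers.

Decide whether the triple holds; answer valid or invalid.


Working backward. After the program, the postcondition ((¬(3*g + 3 ≤ 3*e + 5)) → 3*w ≠ 3*g + w + 8) ↔ ((3*e - 3 ≥ 3*g - 5 ∧ e - 7 > -8) → arr[b] ≠ 1) must hold; in canonical form it is ((¬(3*g ≤ 3*e + 2)) → 2*w ≠ 3*g + 8) ↔ ((3*e ≥ 3*g - 2 ∧ e > -1) → arr[b] ≠ 1).
Before assert 3*arr[b + 1] + 4 ≥ 2*g + 3 ∧ g < 4: 3*arr[b + 1] ≥ 2*g - 1 ∧ g < 4 ∧ (((¬(3*g ≤ 3*e + 2)) → 2*w ≠ 3*g + 8) ↔ ((3*e ≥ 3*g - 2 ∧ e > -1) → arr[b] ≠ 1))
Before w := v - 6: 3*arr[b + 1] ≥ 2*g - 1 ∧ g < 4 ∧ (((¬(3*g ≤ 3*e + 2)) → 2*v ≠ 3*g + 20) ↔ ((3*e ≥ 3*g - 2 ∧ e > -1) → arr[b] ≠ 1))
Then branch requires 2*g = 2*w ∧ 3*arr[b + 1] ≥ 2*g - 1 ∧ g < 4 ∧ (((¬(3*g ≤ 3*e + 2)) → 2*v ≠ 3*g + 20) ↔ ((3*e ≥ 3*g - 2 ∧ e > -1) → arr[b] ≠ 1)); else branch requires 3*store(arr, 2, 3*b + 7)[b + 1] ≥ 2*g - 1 ∧ g < 4 ∧ (((¬(3*g ≤ 3*e + 2)) → 2*v ≠ 3*g + 20) ↔ ((3*e ≥ 3*g - 2 ∧ e > -1) → store(arr, 2, 3*b + 7)[b] ≠ 1)).
Before the if: (arr[v + 1] < -1 → (2*g = 2*w ∧ 3*arr[b + 1] ≥ 2*g - 1 ∧ g < 4 ∧ (((¬(3*g ≤ 3*e + 2)) → 2*v ≠ 3*g + 20) ↔ ((3*e ≥ 3*g - 2 ∧ e > -1) → arr[b] ≠ 1)))) ∧ ((¬(arr[v + 1] < -1)) → (3*store(arr, 2, 3*b + 7)[b + 1] ≥ 2*g - 1 ∧ g < 4 ∧ (((¬(3*g ≤ 3*e + 2)) → 2*v ≠ 3*g + 20) ↔ ((3*e ≥ 3*g - 2 ∧ e > -1) → store(arr, 2, 3*b + 7)[b] ≠ 1))))
The weakest precondition is (arr[v + 1] < -1 → (2*g = 2*w ∧ 3*arr[b + 1] ≥ 2*g - 1 ∧ g < 4 ∧ (((¬(3*g ≤ 3*e + 2)) → 2*v ≠ 3*g + 20) ↔ ((3*e ≥ 3*g - 2 ∧ e > -1) → arr[b] ≠ 1)))) ∧ ((¬(arr[v + 1] < -1)) → (3*store(arr, 2, 3*b + 7)[b + 1] ≥ 2*g - 1 ∧ g < 4 ∧ (((¬(3*g ≤ 3*e + 2)) → 2*v ≠ 3*g + 20) ↔ ((3*e ≥ 3*g - 2 ∧ e > -1) → store(arr, 2, 3*b + 7)[b] ≠ 1)))).
Check whether (arr[v + 1] < -1 → (2*g = 2*w ∧ 3*arr[b + 1] ≥ 2*g - 1 ∧ g < 4 ∧ (((¬(3*g ≤ 3*e + 2)) → 2*v ≠ 3*g + 20) ↔ ((3*e ≥ 3*g - 2 ∧ e > -1) → arr[b] ≠ 1)))) ∧ ((¬(arr[v + 1] < -1)) → (3*store(arr, 2, 3*b + 7)[b + 1] ≥ 2*g - 5 ∧ g < 4 ∧ (((¬(3*g ≤ 3*e + 2)) → 2*v ≠ 3*g + 20) ↔ ((3*e ≥ 3*g - 2 ∧ e > -1) → store(arr, 2, 3*b + 7)[b] ≠ 1)))) implies it.
Countermodel: at the initial state arr = {[-30151] = 11794, [0] = 3, [1] = -4, [2] = 3, elsewhere 3}, b = 0, e = -6, g = -5, v = -30152, w = 0, the precondition holds but the weakest precondition fails.
Answer: invalid


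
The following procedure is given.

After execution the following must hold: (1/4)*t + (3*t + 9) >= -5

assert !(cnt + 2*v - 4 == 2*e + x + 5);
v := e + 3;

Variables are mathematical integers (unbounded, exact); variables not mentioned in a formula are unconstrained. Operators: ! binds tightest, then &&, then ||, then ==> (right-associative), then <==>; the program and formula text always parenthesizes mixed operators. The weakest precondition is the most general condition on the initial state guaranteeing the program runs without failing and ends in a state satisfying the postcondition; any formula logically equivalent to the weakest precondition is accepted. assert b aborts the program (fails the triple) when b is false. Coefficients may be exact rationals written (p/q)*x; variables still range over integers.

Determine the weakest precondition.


Working backward. After the program, the postcondition (1/4)*t + (3*t + 9) >= -5 must hold; in canonical form it is (13/4)*t >= -14.
Before v := e + 3: (13/4)*t >= -14
Before assert !(cnt + 2*v - 4 == 2*e + x + 5): (!(cnt + 2*v == 2*e + x + 9)) && (13/4)*t >= -14
Answer: WP = (!(cnt + 2*v == 2*e + x + 9)) && (13/4)*t >= -14


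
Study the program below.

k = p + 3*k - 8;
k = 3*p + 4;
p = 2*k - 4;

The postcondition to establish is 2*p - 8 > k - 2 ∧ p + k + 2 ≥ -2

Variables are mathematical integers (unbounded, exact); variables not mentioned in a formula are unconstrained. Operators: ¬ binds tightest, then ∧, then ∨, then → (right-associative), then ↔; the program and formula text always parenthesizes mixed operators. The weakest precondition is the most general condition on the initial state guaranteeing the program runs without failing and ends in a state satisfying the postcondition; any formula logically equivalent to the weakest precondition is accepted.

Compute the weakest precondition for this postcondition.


Working backward. After the program, the postcondition 2*p - 8 > k - 2 ∧ p + k + 2 ≥ -2 must hold; in canonical form it is 2*p > k + 6 ∧ k + p ≥ -4.
Before p := 2*k - 4: 3*k > 14 ∧ 3*k ≥ 0
Before k := 3*p + 4: 9*p > 2 ∧ 9*p ≥ -12
Before k := p + 3*k - 8: 9*p > 2 ∧ 9*p ≥ -12
Answer: WP = 9*p > 2 ∧ 9*p ≥ -12


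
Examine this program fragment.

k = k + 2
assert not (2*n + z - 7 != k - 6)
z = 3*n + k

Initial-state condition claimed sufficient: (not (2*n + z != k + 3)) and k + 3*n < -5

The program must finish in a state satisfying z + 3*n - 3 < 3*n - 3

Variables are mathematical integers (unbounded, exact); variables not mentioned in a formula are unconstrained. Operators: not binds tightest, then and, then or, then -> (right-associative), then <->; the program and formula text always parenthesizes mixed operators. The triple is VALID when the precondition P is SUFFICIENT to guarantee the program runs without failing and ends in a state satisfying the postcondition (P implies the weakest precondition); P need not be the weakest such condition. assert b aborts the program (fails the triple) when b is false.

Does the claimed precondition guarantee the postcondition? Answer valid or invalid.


Working backward. After the program, the postcondition z + 3*n - 3 < 3*n - 3 must hold; in canonical form it is z < 0.
Before z := 3*n + k: k + 3*n < 0
Before assert not (2*n + z - 7 != k - 6): (not (2*n + z != k + 1)) and k + 3*n < 0
Before k := k + 2: (not (2*n + z != k + 3)) and k + 3*n < -2
The weakest precondition is (not (2*n + z != k + 3)) and k + 3*n < -2.
Check whether (not (2*n + z != k + 3)) and k + 3*n < -5 implies it.
Every state satisfying the precondition satisfies the weakest precondition: the implication holds.
Answer: valid


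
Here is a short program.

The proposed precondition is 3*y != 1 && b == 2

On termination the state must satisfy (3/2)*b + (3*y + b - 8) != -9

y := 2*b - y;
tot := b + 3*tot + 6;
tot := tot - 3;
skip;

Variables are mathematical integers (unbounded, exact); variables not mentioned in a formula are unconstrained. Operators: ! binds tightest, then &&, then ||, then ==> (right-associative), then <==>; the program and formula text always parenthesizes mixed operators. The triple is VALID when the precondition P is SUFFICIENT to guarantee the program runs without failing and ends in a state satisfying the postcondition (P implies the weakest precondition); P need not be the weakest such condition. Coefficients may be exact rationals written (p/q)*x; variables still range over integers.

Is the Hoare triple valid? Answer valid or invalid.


Working backward. After the program, the postcondition (3/2)*b + (3*y + b - 8) != -9 must hold; in canonical form it is (5/2)*b + 3*y != -1.
Before skip: (5/2)*b + 3*y != -1
Before tot := tot - 3: (5/2)*b + 3*y != -1
Before tot := b + 3*tot + 6: (5/2)*b + 3*y != -1
Before y := 2*b - y: (17/2)*b != 3*y - 1
The weakest precondition is (17/2)*b != 3*y - 1.
Check whether 3*y != 1 && b == 2 implies it.
Countermodel: at the initial state b = 2, y = 6, the precondition holds but the weakest precondition fails.
Answer: invalid


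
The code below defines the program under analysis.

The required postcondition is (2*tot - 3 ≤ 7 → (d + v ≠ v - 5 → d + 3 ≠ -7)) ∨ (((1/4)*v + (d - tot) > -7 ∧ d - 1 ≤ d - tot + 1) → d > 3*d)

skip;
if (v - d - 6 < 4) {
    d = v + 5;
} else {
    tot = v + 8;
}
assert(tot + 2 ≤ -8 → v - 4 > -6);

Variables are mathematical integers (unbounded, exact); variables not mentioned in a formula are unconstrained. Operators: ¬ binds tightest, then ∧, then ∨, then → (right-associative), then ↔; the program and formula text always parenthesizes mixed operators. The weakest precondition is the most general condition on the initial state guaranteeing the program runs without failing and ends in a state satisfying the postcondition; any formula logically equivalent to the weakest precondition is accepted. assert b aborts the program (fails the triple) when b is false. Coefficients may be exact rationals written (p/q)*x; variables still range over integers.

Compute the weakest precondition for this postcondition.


Working backward. After the program, the postcondition (2*tot - 3 ≤ 7 → (d + v ≠ v - 5 → d + 3 ≠ -7)) ∨ (((1/4)*v + (d - tot) > -7 ∧ d - 1 ≤ d - tot + 1) → d > 3*d) must hold; in canonical form it is (2*tot ≤ 10 → (d ≠ -5 → d ≠ -10)) ∨ ((d + (1/4)*v > tot - 7 ∧ tot ≤ 2) → 2*d < 0).
Before assert tot + 2 ≤ -8 → v - 4 > -6: (tot ≤ -10 → v > -2) ∧ ((2*tot ≤ 10 → (d ≠ -5 → d ≠ -10)) ∨ ((d + (1/4)*v > tot - 7 ∧ tot ≤ 2) → 2*d < 0))
Then branch requires (tot ≤ -10 → v > -2) ∧ ((2*tot ≤ 10 → (v ≠ -10 → v ≠ -15)) ∨ (((5/4)*v > tot - 12 ∧ tot ≤ 2) → 2*v < -10)); else branch requires (v ≤ -18 → v > -2) ∧ ((2*v ≤ -6 → (d ≠ -5 → d ≠ -10)) ∨ ((d > (3/4)*v + 1 ∧ v ≤ -6) → 2*d < 0)).
Before the if: (v < d + 10 → ((tot ≤ -10 → v > -2) ∧ ((2*tot ≤ 10 → (v ≠ -10 → v ≠ -15)) ∨ (((5/4)*v > tot - 12 ∧ tot ≤ 2) → 2*v < -10)))) ∧ ((¬(v < d + 10)) → ((v ≤ -18 → v > -2) ∧ ((2*v ≤ -6 → (d ≠ -5 → d ≠ -10)) ∨ ((d > (3/4)*v + 1 ∧ v ≤ -6) → 2*d < 0))))
Before skip: (v < d + 10 → ((tot ≤ -10 → v > -2) ∧ ((2*tot ≤ 10 → (v ≠ -10 → v ≠ -15)) ∨ (((5/4)*v > tot - 12 ∧ tot ≤ 2) → 2*v < -10)))) ∧ ((¬(v < d + 10)) → ((v ≤ -18 → v > -2) ∧ ((2*v ≤ -6 → (d ≠ -5 → d ≠ -10)) ∨ ((d > (3/4)*v + 1 ∧ v ≤ -6) → 2*d < 0))))
Answer: WP = (v < d + 10 → ((tot ≤ -10 → v > -2) ∧ ((2*tot ≤ 10 → (v ≠ -10 → v ≠ -15)) ∨ (((5/4)*v > tot - 12 ∧ tot ≤ 2) → 2*v < -10)))) ∧ ((¬(v < d + 10)) → ((v ≤ -18 → v > -2) ∧ ((2*v ≤ -6 → (d ≠ -5 → d ≠ -10)) ∨ ((d > (3/4)*v + 1 ∧ v ≤ -6) → 2*d < 0))))


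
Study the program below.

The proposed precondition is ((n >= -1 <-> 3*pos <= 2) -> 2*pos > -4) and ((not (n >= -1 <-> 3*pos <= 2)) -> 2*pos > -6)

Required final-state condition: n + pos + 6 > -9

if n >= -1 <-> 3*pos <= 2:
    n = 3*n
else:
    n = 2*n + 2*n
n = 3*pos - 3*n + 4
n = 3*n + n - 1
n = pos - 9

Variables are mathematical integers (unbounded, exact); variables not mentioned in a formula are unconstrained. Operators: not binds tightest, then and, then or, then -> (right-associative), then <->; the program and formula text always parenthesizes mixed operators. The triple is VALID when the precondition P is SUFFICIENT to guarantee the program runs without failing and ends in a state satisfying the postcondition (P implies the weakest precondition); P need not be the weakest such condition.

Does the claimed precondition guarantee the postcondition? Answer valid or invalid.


Working backward. After the program, the postcondition n + pos + 6 > -9 must hold; in canonical form it is n + pos > -15.
Before n := pos - 9: 2*pos > -6
Before n := 3*n + n - 1: 2*pos > -6
Before n := 3*pos - 3*n + 4: 2*pos > -6
Then branch requires 2*pos > -6; else branch requires 2*pos > -6.
Before the if: ((n >= -1 <-> 3*pos <= 2) -> 2*pos > -6) and ((not (n >= -1 <-> 3*pos <= 2)) -> 2*pos > -6)
The weakest precondition is ((n >= -1 <-> 3*pos <= 2) -> 2*pos > -6) and ((not (n >= -1 <-> 3*pos <= 2)) -> 2*pos > -6).
Check whether ((n >= -1 <-> 3*pos <= 2) -> 2*pos > -4) and ((not (n >= -1 <-> 3*pos <= 2)) -> 2*pos > -6) implies it.
Every state satisfying the precondition satisfies the weakest precondition: the implication holds.
Answer: valid


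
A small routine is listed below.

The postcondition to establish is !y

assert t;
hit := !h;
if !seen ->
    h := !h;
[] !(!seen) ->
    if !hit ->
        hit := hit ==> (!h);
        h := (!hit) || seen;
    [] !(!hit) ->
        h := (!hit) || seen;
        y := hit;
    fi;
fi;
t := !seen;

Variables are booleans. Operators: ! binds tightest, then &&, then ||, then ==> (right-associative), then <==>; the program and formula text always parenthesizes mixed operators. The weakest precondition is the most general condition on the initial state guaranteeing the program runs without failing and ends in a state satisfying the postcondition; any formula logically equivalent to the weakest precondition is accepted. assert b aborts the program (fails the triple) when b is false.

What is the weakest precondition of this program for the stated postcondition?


Working backward. After the program, !y must hold.
Before t := !seen: !y
Then branch requires !y; else branch requires ((!hit) ==> (!y)) && (hit ==> (!hit)).
Before the if: ((!seen) ==> (!y)) && (seen ==> (((!hit) ==> (!y)) && (hit ==> (!hit))))
Before hit := !h: ((!seen) ==> (!y)) && (seen ==> ((h ==> (!y)) && ((!h) ==> h)))
Before assert t: t && ((!seen) ==> (!y)) && (seen ==> ((h ==> (!y)) && ((!h) ==> h)))
Answer: WP = t && ((!seen) ==> (!y)) && (seen ==> ((h ==> (!y)) && ((!h) ==> h)))


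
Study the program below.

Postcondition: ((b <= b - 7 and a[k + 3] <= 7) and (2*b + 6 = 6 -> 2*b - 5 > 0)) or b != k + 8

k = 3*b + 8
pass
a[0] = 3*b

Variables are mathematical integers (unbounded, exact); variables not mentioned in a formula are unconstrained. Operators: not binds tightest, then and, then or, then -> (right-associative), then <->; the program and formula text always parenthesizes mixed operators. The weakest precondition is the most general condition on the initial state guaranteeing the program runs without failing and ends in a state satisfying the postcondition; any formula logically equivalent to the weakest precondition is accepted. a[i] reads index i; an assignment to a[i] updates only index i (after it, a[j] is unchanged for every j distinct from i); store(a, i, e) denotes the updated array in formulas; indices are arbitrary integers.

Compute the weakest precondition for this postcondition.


Working backward. After the program, the postcondition ((b <= b - 7 and a[k + 3] <= 7) and (2*b + 6 = 6 -> 2*b - 5 > 0)) or b != k + 8 must hold; in canonical form it is b != k + 8.
Before a[0] := 3*b: b != k + 8
Before skip: b != k + 8
Before k := 3*b + 8: 2*b != -16
Answer: WP = 2*b != -16


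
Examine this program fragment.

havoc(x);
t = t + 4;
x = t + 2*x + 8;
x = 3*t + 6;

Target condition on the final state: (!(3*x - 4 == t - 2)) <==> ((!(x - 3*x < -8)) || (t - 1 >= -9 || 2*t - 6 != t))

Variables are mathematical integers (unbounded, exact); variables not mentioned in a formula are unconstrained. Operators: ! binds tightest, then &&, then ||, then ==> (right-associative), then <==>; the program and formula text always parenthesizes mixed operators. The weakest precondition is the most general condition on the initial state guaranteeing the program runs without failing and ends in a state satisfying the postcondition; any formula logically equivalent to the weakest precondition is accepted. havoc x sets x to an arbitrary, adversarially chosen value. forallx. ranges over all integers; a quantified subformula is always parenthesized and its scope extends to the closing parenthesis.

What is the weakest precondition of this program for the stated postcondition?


Working backward. After the program, the postcondition (!(3*x - 4 == t - 2)) <==> ((!(x - 3*x < -8)) || (t - 1 >= -9 || 2*t - 6 != t)) must hold; in canonical form it is (!(3*x == t + 2)) <==> ((!(2*x > 8)) || t >= -8 || t != 6).
Before x := 3*t + 6: (!(8*t == -16)) <==> ((!(6*t > -4)) || t >= -8 || t != 6)
Before x := t + 2*x + 8: (!(8*t == -16)) <==> ((!(6*t > -4)) || t >= -8 || t != 6)
Before t := t + 4: (!(8*t == -48)) <==> ((!(6*t > -28)) || t >= -12 || t != 2)
Before havoc x: (!(8*t == -48)) <==> ((!(6*t > -28)) || t >= -12 || t != 2)
Answer: WP = (!(8*t == -48)) <==> ((!(6*t > -28)) || t >= -12 || t != 2)


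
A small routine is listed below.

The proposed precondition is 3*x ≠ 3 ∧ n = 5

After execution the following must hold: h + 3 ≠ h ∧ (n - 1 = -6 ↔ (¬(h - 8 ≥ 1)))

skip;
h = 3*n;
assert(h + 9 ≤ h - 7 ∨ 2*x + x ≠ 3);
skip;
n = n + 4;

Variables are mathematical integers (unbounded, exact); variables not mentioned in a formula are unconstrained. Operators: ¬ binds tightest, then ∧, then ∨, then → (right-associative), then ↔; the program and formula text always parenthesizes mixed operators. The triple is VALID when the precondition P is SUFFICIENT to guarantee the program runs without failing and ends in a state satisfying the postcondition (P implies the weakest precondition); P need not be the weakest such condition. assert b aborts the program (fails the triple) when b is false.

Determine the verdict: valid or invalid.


Working backward. After the program, the postcondition h + 3 ≠ h ∧ (n - 1 = -6 ↔ (¬(h - 8 ≥ 1))) must hold; in canonical form it is n = -5 ↔ (¬(h ≥ 9)).
Before n := n + 4: n = -9 ↔ (¬(h ≥ 9))
Before skip: n = -9 ↔ (¬(h ≥ 9))
Before assert h + 9 ≤ h - 7 ∨ 2*x + x ≠ 3: 3*x ≠ 3 ∧ (n = -9 ↔ (¬(h ≥ 9)))
Before h := 3*n: 3*x ≠ 3 ∧ (n = -9 ↔ (¬(3*n ≥ 9)))
Before skip: 3*x ≠ 3 ∧ (n = -9 ↔ (¬(3*n ≥ 9)))
The weakest precondition is 3*x ≠ 3 ∧ (n = -9 ↔ (¬(3*n ≥ 9))).
Check whether 3*x ≠ 3 ∧ n = 5 implies it.
Every state satisfying the precondition satisfies the weakest precondition: the implication holds.
Answer: valid


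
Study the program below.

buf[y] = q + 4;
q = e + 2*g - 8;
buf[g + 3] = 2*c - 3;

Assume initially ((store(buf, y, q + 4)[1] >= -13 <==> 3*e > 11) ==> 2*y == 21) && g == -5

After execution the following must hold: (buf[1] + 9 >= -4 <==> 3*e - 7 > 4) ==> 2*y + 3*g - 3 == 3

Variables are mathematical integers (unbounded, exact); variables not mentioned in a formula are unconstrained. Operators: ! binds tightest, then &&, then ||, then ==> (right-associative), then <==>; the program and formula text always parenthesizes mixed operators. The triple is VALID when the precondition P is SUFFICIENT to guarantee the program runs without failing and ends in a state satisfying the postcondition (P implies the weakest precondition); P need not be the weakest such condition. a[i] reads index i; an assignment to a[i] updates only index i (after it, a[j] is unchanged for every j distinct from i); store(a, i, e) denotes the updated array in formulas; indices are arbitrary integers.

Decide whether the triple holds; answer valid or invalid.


Working backward. After the program, the postcondition (buf[1] + 9 >= -4 <==> 3*e - 7 > 4) ==> 2*y + 3*g - 3 == 3 must hold; in canonical form it is (buf[1] >= -13 <==> 3*e > 11) ==> 3*g + 2*y == 6.
Before buf[g + 3] := 2*c - 3: (store(buf, g + 3, 2*c - 3)[1] >= -13 <==> 3*e > 11) ==> 3*g + 2*y == 6
Before q := e + 2*g - 8: (store(buf, g + 3, 2*c - 3)[1] >= -13 <==> 3*e > 11) ==> 3*g + 2*y == 6
Before buf[y] := q + 4: (store(store(buf, y, q + 4), g + 3, 2*c - 3)[1] >= -13 <==> 3*e > 11) ==> 3*g + 2*y == 6
The weakest precondition is (store(store(buf, y, q + 4), g + 3, 2*c - 3)[1] >= -13 <==> 3*e > 11) ==> 3*g + 2*y == 6.
Check whether ((store(buf, y, q + 4)[1] >= -13 <==> 3*e > 11) ==> 2*y == 21) && g == -5 implies it.
Every state satisfying the precondition satisfies the weakest precondition: the implication holds.
Answer: valid


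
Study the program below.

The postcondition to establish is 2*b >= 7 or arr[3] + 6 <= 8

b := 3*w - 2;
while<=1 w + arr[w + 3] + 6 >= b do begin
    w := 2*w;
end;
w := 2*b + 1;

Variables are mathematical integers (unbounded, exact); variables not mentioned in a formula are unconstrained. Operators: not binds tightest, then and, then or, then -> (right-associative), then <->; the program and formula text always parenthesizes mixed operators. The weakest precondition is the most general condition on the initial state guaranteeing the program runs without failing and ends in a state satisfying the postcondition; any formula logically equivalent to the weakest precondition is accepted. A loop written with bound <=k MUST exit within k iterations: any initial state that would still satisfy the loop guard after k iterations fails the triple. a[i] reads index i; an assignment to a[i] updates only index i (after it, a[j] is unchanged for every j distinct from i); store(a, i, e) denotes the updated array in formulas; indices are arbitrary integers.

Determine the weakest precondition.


Working backward. After the program, the postcondition 2*b >= 7 or arr[3] + 6 <= 8 must hold; in canonical form it is 2*b >= 7 or arr[3] <= 2.
Before w := 2*b + 1: 2*b >= 7 or arr[3] <= 2
Before the loop (bound <=1), unroll the exhaustion recursion (WP_0 = exit-now case; WP_j = one more guarded iteration, up to j = 1):
  WP_0: (not (arr[w + 3] + w >= b - 6)) and (2*b >= 7 or arr[3] <= 2)
  WP_1: (arr[w + 3] + w >= b - 6 -> ((not (arr[2*w + 3] + 2*w >= b - 6)) and (2*b >= 7 or arr[3] <= 2))) and ((not (arr[w + 3] + w >= b - 6)) -> (2*b >= 7 or arr[3] <= 2))
So before the loop: (arr[w + 3] + w >= b - 6 -> ((not (arr[2*w + 3] + 2*w >= b - 6)) and (2*b >= 7 or arr[3] <= 2))) and ((not (arr[w + 3] + w >= b - 6)) -> (2*b >= 7 or arr[3] <= 2))
Before b := 3*w - 2: (arr[w + 3] >= 2*w - 8 -> ((not (arr[2*w + 3] >= w - 8)) and (6*w >= 11 or arr[3] <= 2))) and ((not (arr[w + 3] >= 2*w - 8)) -> (6*w >= 11 or arr[3] <= 2))
Answer: WP = (arr[w + 3] >= 2*w - 8 -> ((not (arr[2*w + 3] >= w - 8)) and (6*w >= 11 or arr[3] <= 2))) and ((not (arr[w + 3] >= 2*w - 8)) -> (6*w >= 11 or arr[3] <= 2))
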